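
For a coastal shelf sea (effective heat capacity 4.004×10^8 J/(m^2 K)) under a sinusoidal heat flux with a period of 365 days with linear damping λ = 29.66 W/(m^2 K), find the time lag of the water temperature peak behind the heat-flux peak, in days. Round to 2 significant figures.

71 days

Areal heat capacity C = 4.004×10^8 J/(m^2 K) (given).
ω = 2π / 3.15×10^7 s = 1.99×10^-7 s⁻¹.
Phase lag φ = arctan(Cω/λ) = arctan(79.8/29.66) = 1.21 rad.
Time lag = φ / ω = 1.21 / 1.99×10^-7 = 6.10×10^6 s = 70.6 days.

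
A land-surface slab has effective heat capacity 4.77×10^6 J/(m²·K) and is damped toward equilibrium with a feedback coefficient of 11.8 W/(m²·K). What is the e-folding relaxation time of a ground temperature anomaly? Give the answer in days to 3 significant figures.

4.68 days

Areal heat capacity C = 4.77×10^6 J/(m²·K) (given).
Relaxation time τ = C / λ = 4.77×10^6 / 11.8 = 4.04×10^5 s.
In days: 4.04×10^5 s / (86400 s/day) = 4.68 days.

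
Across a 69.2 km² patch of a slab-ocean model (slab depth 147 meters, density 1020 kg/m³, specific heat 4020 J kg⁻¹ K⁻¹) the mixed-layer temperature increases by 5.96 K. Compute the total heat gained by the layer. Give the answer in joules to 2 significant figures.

2.5×10^17 J

Areal heat capacity C = ρ c_p D = 1020 × 4020 × 147 = 6.03×10^8 J m⁻² K⁻¹.
Heat per unit area: q = C ΔT = 6.03×10^8 × 5.96 = 3.59×10^9 J/m².
Total heat: Q = q × A = 3.59×10^9 × (69.2 × 10⁶ m²) = 2.49×10^17 J.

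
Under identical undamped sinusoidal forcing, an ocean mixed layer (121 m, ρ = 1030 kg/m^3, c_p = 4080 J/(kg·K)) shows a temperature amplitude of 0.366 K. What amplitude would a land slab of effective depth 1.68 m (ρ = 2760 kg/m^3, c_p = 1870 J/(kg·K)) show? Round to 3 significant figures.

C_ocean = 5.08×10^8 J/(m²·K); C_land = 8.67×10^6 J/(m²·K).
A ∝ 1/C ⇒ A_land = A_ocean × C_ocean/C_land = 0.366 × 58.6 = 21.5 K.

21.5 K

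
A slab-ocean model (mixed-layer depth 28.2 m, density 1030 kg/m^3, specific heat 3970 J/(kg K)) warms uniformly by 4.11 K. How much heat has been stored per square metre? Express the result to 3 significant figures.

4.74×10^8

Areal heat capacity C = ρ c_p D = 1030 × 3970 × 28.2 = 1.15×10^8 J/(m²·K).
ΔQ = C ΔT = 1.15×10^8 × 4.11 = 4.74×10^8 J/m².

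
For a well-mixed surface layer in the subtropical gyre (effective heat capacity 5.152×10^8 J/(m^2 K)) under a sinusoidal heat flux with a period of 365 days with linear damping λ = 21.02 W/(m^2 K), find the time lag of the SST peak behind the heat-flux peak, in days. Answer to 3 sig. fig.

79.5 days

Areal heat capacity C = 5.152×10^8 J/(m^2 K) (given).
ω = 2π / 3.15×10^7 s = 1.99×10^-7 s⁻¹.
Phase lag φ = arctan(Cω/λ) = arctan(103/21.02) = 1.37 rad.
Time lag = φ / ω = 1.37 / 1.99×10^-7 = 6.87×10^6 s = 79.5 days.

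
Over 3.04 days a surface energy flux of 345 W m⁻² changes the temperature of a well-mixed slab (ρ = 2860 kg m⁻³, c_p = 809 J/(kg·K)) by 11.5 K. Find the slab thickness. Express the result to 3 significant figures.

Heat input Q = F Δt = 345 × 2.63×10^5 s = 9.06×10^7 J/m².
Required areal heat capacity C = Q / ΔT = 7.88×10^6 J/(m²·K).
Depth D = C / (ρ c_p) = 7.88×10^6 / (2860 × 809) = 3.41 m.

3.41 m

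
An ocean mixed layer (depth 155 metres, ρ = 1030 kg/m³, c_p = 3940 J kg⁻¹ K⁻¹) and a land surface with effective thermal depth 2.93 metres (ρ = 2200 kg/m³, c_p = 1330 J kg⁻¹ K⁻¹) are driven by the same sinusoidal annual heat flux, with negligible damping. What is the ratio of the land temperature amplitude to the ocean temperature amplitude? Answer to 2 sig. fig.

73

C_ocean = 1030 × 3940 × 155 = 6.29×10^8 J/(m²·K).
C_land = 2200 × 1330 × 2.93 = 8.57×10^6 J/(m²·K).
Undamped amplitude ∝ 1/C, so A_land/A_ocean = C_ocean/C_land = 73.4.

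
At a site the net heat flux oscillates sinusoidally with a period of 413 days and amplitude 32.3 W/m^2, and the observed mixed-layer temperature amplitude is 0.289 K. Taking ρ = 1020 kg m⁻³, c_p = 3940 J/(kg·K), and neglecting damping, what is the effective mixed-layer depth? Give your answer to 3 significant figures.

158 m

ω = 2π / 3.57×10^7 s = 1.76×10^-7 s⁻¹.
Required C = F₀ / (A ω) = 32.3 / (0.289 × 1.76×10^-7) = 6.35×10^8 J/(m²·K).
D = C / (ρ c_p) = 6.35×10^8 / (1020 × 3940) = 158 m.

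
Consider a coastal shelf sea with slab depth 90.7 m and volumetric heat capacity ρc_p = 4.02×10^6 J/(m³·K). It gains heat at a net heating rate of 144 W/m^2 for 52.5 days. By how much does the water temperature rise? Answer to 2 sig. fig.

Areal heat capacity C = ρc_p × D = 4.02×10^6 × 90.7 = 3.65×10^8 J/(m²·K).
Net heat input Q = F Δt = 144 × (52.5 days × 86400 s/day) = 6.53×10^8 J/m².
ΔT = Q / C = 6.53×10^8 / 3.65×10^8 = 1.79 K.

1.8 K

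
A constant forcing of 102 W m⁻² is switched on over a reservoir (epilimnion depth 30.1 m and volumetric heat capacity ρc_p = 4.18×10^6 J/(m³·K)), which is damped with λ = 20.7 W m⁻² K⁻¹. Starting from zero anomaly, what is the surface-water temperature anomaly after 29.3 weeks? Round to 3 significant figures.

4.66 K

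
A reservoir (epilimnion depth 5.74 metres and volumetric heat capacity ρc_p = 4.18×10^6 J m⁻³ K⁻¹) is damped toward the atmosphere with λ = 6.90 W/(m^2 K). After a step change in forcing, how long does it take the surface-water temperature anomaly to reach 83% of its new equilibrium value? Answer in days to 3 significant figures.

Areal heat capacity C = ρc_p × D = 4.18×10^6 × 5.74 = 2.40×10^7 J/(m^2 K).
τ = C / λ = 2.40×10^7 / 6.90 = 3.48×10^6 s.
Fraction reached: 1 − e^(−t/τ) = 0.83 ⇒ t = −τ ln(1 − 0.83) = τ × 1.77.
t = 6.16×10^6 s = 71.3 days.

71.3 days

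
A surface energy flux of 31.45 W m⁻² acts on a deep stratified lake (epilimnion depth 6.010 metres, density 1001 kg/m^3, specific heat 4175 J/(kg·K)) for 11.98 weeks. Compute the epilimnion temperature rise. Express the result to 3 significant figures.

9.07 K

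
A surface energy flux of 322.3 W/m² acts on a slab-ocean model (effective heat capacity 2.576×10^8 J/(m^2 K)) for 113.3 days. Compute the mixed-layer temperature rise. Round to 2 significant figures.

12 K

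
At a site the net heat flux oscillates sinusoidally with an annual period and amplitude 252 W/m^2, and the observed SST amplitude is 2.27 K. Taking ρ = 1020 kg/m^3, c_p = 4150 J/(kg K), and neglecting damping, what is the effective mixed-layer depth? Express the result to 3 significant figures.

ω = 2π / 3.15×10^7 s = 1.99×10^-7 s⁻¹.
Required C = F₀ / (A ω) = 252 / (2.27 × 1.99×10^-7) = 5.57×10^8 J/(m²·K).
D = C / (ρ c_p) = 5.57×10^8 / (1020 × 4150) = 132 m.

132 m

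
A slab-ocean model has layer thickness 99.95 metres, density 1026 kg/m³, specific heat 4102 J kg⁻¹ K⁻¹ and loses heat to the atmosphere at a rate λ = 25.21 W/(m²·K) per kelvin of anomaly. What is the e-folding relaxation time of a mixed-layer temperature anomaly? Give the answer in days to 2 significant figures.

Areal heat capacity C = ρ c_p D = 1026 × 4102 × 99.95 = 4.21×10^8 J m⁻² K⁻¹.
Relaxation time τ = C / λ = 4.21×10^8 / 25.21 = 1.67×10^7 s.
In days: 1.67×10^7 s / (86400 s/day) = 193 days.

190 days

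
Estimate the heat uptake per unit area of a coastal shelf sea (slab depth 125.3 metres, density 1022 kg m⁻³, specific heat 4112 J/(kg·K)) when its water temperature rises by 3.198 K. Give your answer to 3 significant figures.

Areal heat capacity C = ρ c_p D = 1022 × 4112 × 125.3 = 5.27×10^8 J m⁻² K⁻¹.
ΔQ = C ΔT = 5.27×10^8 × 3.198 = 1.68×10^9 J/m².

1.68×10^9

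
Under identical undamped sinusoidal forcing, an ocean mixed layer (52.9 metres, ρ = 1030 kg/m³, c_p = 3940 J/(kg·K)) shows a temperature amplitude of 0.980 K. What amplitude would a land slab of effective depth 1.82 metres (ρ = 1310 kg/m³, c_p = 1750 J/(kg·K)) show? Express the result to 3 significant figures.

50.4 K

C_ocean = 2.15×10^8 J/(m²·K); C_land = 4.17×10^6 J/(m²·K).
A ∝ 1/C ⇒ A_land = A_ocean × C_ocean/C_land = 0.980 × 51.5 = 50.4 K.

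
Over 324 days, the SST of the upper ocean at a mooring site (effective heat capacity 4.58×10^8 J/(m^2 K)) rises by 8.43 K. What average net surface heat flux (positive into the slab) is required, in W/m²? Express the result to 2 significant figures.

Areal heat capacity C = 4.58×10^8 J/(m^2 K) (given).
Required heat per unit area: Q = C ΔT = 4.58×10^8 × 8.43 = 3.86×10^9 J/m².
Flux F = Q / Δt = 3.86×10^9 / 2.80×10^7 s = 138 W/m².

140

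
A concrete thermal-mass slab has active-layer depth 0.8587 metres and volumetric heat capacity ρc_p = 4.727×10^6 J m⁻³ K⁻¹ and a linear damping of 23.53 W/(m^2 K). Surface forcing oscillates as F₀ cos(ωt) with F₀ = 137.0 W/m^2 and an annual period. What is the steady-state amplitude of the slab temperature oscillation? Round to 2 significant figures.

Areal heat capacity C = ρc_p × D = 4.727×10^6 × 0.8587 = 4.06×10^6 J/(m²·K).
Angular frequency ω = 2π / T = 2π / 3.15×10^7 s = 1.99×10^-7 s⁻¹.
√((Cω)² + λ²) = √((0.809)² + 23.53²) = 23.5 W/(m²·K).
Amplitude A = F₀ / √((Cω)²+λ²) = 137.0 / 23.5 = 5.82 K.

5.8 K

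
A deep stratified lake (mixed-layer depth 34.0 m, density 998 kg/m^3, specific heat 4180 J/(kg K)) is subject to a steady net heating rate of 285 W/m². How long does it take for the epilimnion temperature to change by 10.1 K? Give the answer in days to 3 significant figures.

Areal heat capacity C = ρ c_p D = 998 × 4180 × 34.0 = 1.42×10^8 J/(m²·K).
Time required: Δt = C ΔT / F = 1.42×10^8 × 10.1 / 285 = 5.03×10^6 s.
In days: 5.03×10^6 s / (86400 s/day) = 58.2 days.

58.2 days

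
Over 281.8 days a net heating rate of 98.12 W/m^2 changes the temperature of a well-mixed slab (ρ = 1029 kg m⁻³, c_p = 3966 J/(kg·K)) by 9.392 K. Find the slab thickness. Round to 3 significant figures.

62.3 m

Heat input Q = F Δt = 98.12 × 2.43×10^7 s = 2.39×10^9 J/m².
Required areal heat capacity C = Q / ΔT = 2.54×10^8 J/(m²·K).
Depth D = C / (ρ c_p) = 2.54×10^8 / (1029 × 3966) = 62.3 m.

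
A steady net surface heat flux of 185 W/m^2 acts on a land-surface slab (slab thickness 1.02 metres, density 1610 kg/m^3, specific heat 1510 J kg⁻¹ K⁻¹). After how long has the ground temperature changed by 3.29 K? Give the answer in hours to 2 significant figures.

12 hours

Areal heat capacity C = ρ c_p D = 1610 × 1510 × 1.02 = 2.48×10^6 J/(m²·K).
Time required: Δt = C ΔT / F = 2.48×10^6 × 3.29 / 185 = 44100 s.
In hours: 44100 s / (3600 s/hour) = 12.2 hours.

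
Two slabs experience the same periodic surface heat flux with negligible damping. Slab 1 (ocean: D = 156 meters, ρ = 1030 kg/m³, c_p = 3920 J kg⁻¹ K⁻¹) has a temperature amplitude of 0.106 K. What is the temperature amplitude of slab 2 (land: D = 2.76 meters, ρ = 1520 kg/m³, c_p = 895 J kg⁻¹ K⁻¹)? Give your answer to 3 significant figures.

17.8 K

C_ocean = 6.30×10^8 J/(m²·K); C_land = 3.75×10^6 J/(m²·K).
A ∝ 1/C ⇒ A_land = A_ocean × C_ocean/C_land = 0.106 × 168 = 17.8 K.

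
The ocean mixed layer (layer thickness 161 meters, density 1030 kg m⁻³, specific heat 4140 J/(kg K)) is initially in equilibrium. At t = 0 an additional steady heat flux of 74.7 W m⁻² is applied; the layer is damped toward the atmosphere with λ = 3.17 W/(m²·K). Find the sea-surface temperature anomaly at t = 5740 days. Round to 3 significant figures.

Areal heat capacity C = ρ c_p D = 1030 × 4140 × 161 = 6.87×10^8 J/(m^2 K).
τ = C / λ = 6.87×10^8 / 3.17 = 2.17×10^8 s.
Equilibrium anomaly ΔT_eq = F / λ = 74.7 / 3.17 = 23.6 K.
t = 5740 days = 4.96×10^8 s, so t/τ = 2.29.
ΔT(t) = ΔT_eq (1 − e^(−t/τ)) = 23.6 × (1 − e^−2.29) = 21.2 K.

21.2 K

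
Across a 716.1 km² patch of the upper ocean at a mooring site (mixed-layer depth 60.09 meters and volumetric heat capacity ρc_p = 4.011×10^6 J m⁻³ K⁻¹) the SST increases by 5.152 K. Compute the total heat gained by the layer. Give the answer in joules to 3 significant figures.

Areal heat capacity C = ρc_p × D = 4.011×10^6 × 60.09 = 2.41×10^8 J/(m²·K).
Heat per unit area: q = C ΔT = 2.41×10^8 × 5.152 = 1.24×10^9 J/m².
Total heat: Q = q × A = 1.24×10^9 × (716.1 × 10⁶ m²) = 8.89×10^17 J.

8.89×10^17 J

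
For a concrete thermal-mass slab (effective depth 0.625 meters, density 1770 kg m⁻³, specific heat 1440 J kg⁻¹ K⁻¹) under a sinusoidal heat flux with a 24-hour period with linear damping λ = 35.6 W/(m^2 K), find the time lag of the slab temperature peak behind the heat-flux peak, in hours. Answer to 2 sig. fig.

Areal heat capacity C = ρ c_p D = 1770 × 1440 × 0.625 = 1.59×10^6 J/(m^2 K).
ω = 2π / 86400 s = 7.27×10^-5 s⁻¹.
Phase lag φ = arctan(Cω/λ) = arctan(116/35.6) = 1.27 rad.
Time lag = φ / ω = 1.27 / 7.27×10^-5 = 17500 s = 4.86 hours.

4.9 hours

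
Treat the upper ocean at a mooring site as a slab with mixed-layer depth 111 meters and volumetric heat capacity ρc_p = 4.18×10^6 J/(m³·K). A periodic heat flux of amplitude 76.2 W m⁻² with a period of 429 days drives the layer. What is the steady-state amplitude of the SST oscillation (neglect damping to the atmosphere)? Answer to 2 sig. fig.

0.97 K

Areal heat capacity C = ρc_p × D = 4.18×10^6 × 111 = 4.64×10^8 J/(m²·K).
Angular frequency ω = 2π / T = 2π / 3.71×10^7 s = 1.70×10^-7 s⁻¹.
Cω = 4.64×10^8 × 1.70×10^-7 = 78.7 W/(m²·K).
Amplitude A = F₀ / (Cω) = 76.2 / 78.7 = 0.969 K.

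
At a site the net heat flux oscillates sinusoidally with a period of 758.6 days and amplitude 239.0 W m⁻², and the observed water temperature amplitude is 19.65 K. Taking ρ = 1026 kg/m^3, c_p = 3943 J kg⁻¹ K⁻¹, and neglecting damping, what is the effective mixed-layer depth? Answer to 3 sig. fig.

31.4 m

ω = 2π / 6.55×10^7 s = 9.59×10^-8 s⁻¹.
Required C = F₀ / (A ω) = 239.0 / (19.65 × 9.59×10^-8) = 1.27×10^8 J/(m²·K).
D = C / (ρ c_p) = 1.27×10^8 / (1026 × 3943) = 31.4 m.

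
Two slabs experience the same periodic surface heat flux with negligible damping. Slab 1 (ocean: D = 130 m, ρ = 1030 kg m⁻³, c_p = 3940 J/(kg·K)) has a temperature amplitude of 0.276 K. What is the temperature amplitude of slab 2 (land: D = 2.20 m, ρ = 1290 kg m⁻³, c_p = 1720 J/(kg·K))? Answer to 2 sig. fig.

30 K

C_ocean = 5.28×10^8 J/(m²·K); C_land = 4.88×10^6 J/(m²·K).
A ∝ 1/C ⇒ A_land = A_ocean × C_ocean/C_land = 0.276 × 108 = 29.8 K.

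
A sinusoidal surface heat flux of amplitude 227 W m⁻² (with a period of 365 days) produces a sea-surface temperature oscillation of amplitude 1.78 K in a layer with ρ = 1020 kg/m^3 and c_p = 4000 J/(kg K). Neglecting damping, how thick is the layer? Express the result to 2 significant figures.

160 m

ω = 2π / 3.15×10^7 s = 1.99×10^-7 s⁻¹.
Required C = F₀ / (A ω) = 227 / (1.78 × 1.99×10^-7) = 6.40×10^8 J/(m²·K).
D = C / (ρ c_p) = 6.40×10^8 / (1020 × 4000) = 157 m.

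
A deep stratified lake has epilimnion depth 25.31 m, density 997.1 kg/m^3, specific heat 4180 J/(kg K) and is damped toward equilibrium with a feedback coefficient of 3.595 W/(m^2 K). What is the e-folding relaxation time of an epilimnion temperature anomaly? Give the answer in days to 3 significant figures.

Areal heat capacity C = ρ c_p D = 997.1 × 4180 × 25.31 = 1.05×10^8 J/(m²·K).
Relaxation time τ = C / λ = 1.05×10^8 / 3.595 = 2.93×10^7 s.
In days: 2.93×10^7 s / (86400 s/day) = 340 days.

340 days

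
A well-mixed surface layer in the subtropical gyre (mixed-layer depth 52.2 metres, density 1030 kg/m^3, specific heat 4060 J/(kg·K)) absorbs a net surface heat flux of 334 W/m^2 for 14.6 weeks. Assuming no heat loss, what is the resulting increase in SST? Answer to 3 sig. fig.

13.5 K

Areal heat capacity C = ρ c_p D = 1030 × 4060 × 52.2 = 2.18×10^8 J m⁻² K⁻¹.
Net heat input Q = F Δt = 334 × (14.6 weeks × 6.048×10^5 s/week) = 2.95×10^9 J/m².
ΔT = Q / C = 2.95×10^9 / 2.18×10^8 = 13.5 K.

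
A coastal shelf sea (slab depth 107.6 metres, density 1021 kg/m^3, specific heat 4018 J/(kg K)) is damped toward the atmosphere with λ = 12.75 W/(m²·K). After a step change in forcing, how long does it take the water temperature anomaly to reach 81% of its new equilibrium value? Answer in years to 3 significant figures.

1.82 years

Areal heat capacity C = ρ c_p D = 1021 × 4018 × 107.6 = 4.41×10^8 J/(m^2 K).
τ = C / λ = 4.41×10^8 / 12.75 = 3.46×10^7 s.
Fraction reached: 1 − e^(−t/τ) = 0.81 ⇒ t = −τ ln(1 − 0.81) = τ × 1.66.
t = 5.75×10^7 s = 1.82 years.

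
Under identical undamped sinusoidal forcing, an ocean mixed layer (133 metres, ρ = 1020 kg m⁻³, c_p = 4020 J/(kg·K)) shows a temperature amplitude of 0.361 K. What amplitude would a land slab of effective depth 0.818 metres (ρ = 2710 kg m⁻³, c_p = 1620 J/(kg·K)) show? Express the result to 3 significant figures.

54.8 K

C_ocean = 5.45×10^8 J/(m²·K); C_land = 3.59×10^6 J/(m²·K).
A ∝ 1/C ⇒ A_land = A_ocean × C_ocean/C_land = 0.361 × 152 = 54.8 K.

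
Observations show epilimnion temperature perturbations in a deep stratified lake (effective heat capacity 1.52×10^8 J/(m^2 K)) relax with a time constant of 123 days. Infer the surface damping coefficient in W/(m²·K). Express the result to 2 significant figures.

Areal heat capacity C = 1.52×10^8 J/(m^2 K) (given).
τ = 123 days = 1.06×10^7 s.
λ = C / τ = 1.52×10^8 / 1.06×10^7 = 14.3 W/(m²·K).

14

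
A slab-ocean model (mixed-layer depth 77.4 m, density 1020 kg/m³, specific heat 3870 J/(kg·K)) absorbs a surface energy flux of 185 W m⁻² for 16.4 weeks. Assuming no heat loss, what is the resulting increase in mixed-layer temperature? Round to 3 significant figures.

6.01 K

Areal heat capacity C = ρ c_p D = 1020 × 3870 × 77.4 = 3.06×10^8 J/(m^2 K).
Net heat input Q = F Δt = 185 × (16.4 weeks × 6.048×10^5 s/week) = 1.83×10^9 J/m².
ΔT = Q / C = 1.83×10^9 / 3.06×10^8 = 6.01 K.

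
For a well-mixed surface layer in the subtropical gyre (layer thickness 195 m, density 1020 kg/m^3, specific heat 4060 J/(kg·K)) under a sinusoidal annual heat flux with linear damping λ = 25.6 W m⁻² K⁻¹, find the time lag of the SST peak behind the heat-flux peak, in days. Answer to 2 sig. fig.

Areal heat capacity C = ρ c_p D = 1020 × 4060 × 195 = 8.08×10^8 J/(m^2 K).
ω = 2π / 3.15×10^7 s = 1.99×10^-7 s⁻¹.
Phase lag φ = arctan(Cω/λ) = arctan(161/25.6) = 1.41 rad.
Time lag = φ / ω = 1.41 / 1.99×10^-7 = 7.09×10^6 s = 82.1 days.

82 days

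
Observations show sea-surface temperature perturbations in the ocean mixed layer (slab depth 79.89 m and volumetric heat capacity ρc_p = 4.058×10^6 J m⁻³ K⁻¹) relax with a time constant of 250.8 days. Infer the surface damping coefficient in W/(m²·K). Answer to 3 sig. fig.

15.0

Areal heat capacity C = ρc_p × D = 4.058×10^6 × 79.89 = 3.24×10^8 J m⁻² K⁻¹.
τ = 250.8 days = 2.17×10^7 s.
λ = C / τ = 3.24×10^8 / 2.17×10^7 = 15.0 W/(m²·K).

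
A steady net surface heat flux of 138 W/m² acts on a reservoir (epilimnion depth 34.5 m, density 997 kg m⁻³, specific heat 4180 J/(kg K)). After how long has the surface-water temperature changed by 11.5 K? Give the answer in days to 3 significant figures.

Areal heat capacity C = ρ c_p D = 997 × 4180 × 34.5 = 1.44×10^8 J/(m²·K).
Time required: Δt = C ΔT / F = 1.44×10^8 × 11.5 / 138 = 1.20×10^7 s.
In days: 1.20×10^7 s / (86400 s/day) = 139 days.

139 days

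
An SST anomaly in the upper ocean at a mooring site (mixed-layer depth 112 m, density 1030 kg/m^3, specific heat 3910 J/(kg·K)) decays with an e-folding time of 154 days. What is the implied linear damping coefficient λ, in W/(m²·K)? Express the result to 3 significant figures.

33.9

Areal heat capacity C = ρ c_p D = 1030 × 3910 × 112 = 4.51×10^8 J m⁻² K⁻¹.
τ = 154 days = 1.33×10^7 s.
λ = C / τ = 4.51×10^8 / 1.33×10^7 = 33.9 W/(m²·K).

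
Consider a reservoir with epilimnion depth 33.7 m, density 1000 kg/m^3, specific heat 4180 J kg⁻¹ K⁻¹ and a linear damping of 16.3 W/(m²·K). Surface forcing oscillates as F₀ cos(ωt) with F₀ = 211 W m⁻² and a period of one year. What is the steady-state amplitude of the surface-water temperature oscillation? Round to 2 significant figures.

Areal heat capacity C = ρ c_p D = 1000 × 4180 × 33.7 = 1.41×10^8 J m⁻² K⁻¹.
Angular frequency ω = 2π / T = 2π / 3.15×10^7 s = 1.99×10^-7 s⁻¹.
√((Cω)² + λ²) = √((28.1)² + 16.3²) = 32.5 W/(m²·K).
Amplitude A = F₀ / √((Cω)²+λ²) = 211 / 32.5 = 6.50 K.

6.5 K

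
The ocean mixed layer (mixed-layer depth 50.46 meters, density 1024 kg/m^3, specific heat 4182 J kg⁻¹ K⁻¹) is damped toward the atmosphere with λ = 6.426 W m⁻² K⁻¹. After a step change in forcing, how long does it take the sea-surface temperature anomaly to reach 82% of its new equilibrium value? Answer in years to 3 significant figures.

1.83 years

Areal heat capacity C = ρ c_p D = 1024 × 4182 × 50.46 = 2.16×10^8 J/(m²·K).
τ = C / λ = 2.16×10^8 / 6.426 = 3.36×10^7 s.
Fraction reached: 1 − e^(−t/τ) = 0.82 ⇒ t = −τ ln(1 − 0.82) = τ × 1.71.
t = 5.77×10^7 s = 1.83 years.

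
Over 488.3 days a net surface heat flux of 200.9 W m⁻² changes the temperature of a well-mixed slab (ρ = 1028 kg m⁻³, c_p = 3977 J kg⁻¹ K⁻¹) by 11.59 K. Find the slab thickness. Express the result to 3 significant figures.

Heat input Q = F Δt = 200.9 × 4.22×10^7 s = 8.48×10^9 J/m².
Required areal heat capacity C = Q / ΔT = 7.31×10^8 J/(m²·K).
Depth D = C / (ρ c_p) = 7.31×10^8 / (1028 × 3977) = 179 m.

179 m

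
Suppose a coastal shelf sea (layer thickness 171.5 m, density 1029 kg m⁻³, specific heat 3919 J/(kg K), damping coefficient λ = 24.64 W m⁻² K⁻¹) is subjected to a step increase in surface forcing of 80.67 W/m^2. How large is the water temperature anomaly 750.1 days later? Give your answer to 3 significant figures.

Areal heat capacity C = ρ c_p D = 1029 × 3919 × 171.5 = 6.92×10^8 J m⁻² K⁻¹.
τ = C / λ = 6.92×10^8 / 24.64 = 2.81×10^7 s.
Equilibrium anomaly ΔT_eq = F / λ = 80.67 / 24.64 = 3.27 K.
t = 750.1 days = 6.48×10^7 s, so t/τ = 2.31.
ΔT(t) = ΔT_eq (1 − e^(−t/τ)) = 3.27 × (1 − e^−2.31) = 2.95 K.

2.95 K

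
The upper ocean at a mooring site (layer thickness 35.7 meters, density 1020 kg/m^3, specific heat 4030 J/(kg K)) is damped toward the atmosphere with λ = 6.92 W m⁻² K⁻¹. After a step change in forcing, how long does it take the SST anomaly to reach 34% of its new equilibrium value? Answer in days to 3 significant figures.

Areal heat capacity C = ρ c_p D = 1020 × 4030 × 35.7 = 1.47×10^8 J/(m^2 K).
τ = C / λ = 1.47×10^8 / 6.92 = 2.12×10^7 s.
Fraction reached: 1 − e^(−t/τ) = 0.34 ⇒ t = −τ ln(1 − 0.34) = τ × 0.416.
t = 8.81×10^6 s = 102 days.

102 days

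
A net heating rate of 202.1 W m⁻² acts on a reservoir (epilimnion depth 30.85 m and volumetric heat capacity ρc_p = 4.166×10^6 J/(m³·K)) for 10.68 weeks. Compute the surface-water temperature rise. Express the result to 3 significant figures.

Areal heat capacity C = ρc_p × D = 4.166×10^6 × 30.85 = 1.29×10^8 J/(m²·K).
Net heat input Q = F Δt = 202.1 × (10.68 weeks × 6.048×10^5 s/week) = 1.31×10^9 J/m².
ΔT = Q / C = 1.31×10^9 / 1.29×10^8 = 10.2 K.

10.2 K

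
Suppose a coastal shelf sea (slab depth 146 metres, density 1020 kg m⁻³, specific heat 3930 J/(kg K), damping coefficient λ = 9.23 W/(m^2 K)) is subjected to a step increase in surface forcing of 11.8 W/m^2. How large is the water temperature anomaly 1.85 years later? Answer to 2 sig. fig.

Areal heat capacity C = ρ c_p D = 1020 × 3930 × 146 = 5.85×10^8 J/(m^2 K).
τ = C / λ = 5.85×10^8 / 9.23 = 6.34×10^7 s.
Equilibrium anomaly ΔT_eq = F / λ = 11.8 / 9.23 = 1.28 K.
t = 1.85 years = 5.84×10^7 s, so t/τ = 0.921.
ΔT(t) = ΔT_eq (1 − e^(−t/τ)) = 1.28 × (1 − e^−0.921) = 0.769 K.

0.77 K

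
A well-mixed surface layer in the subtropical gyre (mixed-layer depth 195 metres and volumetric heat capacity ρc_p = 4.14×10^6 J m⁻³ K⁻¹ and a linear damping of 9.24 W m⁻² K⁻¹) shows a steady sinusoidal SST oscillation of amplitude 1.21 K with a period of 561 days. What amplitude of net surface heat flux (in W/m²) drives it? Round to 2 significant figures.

Areal heat capacity C = ρc_p × D = 4.14×10^6 × 195 = 8.07×10^8 J/(m²·K).
ω = 2π / 4.85×10^7 s = 1.30×10^-7 s⁻¹.
√((Cω)² + λ²) = √((105)² + 9.24²) = 105 W/(m²·K).
F₀ = A × √((Cω)²+λ²) = 1.21 × 105 = 127 W/m².

130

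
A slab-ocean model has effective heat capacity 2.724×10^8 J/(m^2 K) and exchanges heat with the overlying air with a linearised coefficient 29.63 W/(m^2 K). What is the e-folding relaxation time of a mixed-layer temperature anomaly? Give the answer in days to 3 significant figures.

Areal heat capacity C = 2.724×10^8 J/(m^2 K) (given).
Relaxation time τ = C / λ = 2.72×10^8 / 29.63 = 9.19×10^6 s.
In days: 9.19×10^6 s / (86400 s/day) = 106 days.

106 days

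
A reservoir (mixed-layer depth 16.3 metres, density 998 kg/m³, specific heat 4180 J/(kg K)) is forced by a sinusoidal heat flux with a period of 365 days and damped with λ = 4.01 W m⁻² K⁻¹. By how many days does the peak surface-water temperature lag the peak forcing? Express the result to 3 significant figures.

74.5 days

Areal heat capacity C = ρ c_p D = 998 × 4180 × 16.3 = 6.80×10^7 J/(m^2 K).
ω = 2π / 3.15×10^7 s = 1.99×10^-7 s⁻¹.
Phase lag φ = arctan(Cω/λ) = arctan(13.5/4.01) = 1.28 rad.
Time lag = φ / ω = 1.28 / 1.99×10^-7 = 6.44×10^6 s = 74.5 days.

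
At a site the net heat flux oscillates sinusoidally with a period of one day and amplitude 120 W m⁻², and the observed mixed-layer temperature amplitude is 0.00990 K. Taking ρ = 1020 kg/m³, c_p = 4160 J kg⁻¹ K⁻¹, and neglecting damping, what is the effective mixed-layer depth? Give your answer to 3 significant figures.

ω = 2π / 86400 s = 7.27×10^-5 s⁻¹.
Required C = F₀ / (A ω) = 120 / (0.00990 × 7.27×10^-5) = 1.67×10^8 J/(m²·K).
D = C / (ρ c_p) = 1.67×10^8 / (1020 × 4160) = 39.3 m.

39.3 m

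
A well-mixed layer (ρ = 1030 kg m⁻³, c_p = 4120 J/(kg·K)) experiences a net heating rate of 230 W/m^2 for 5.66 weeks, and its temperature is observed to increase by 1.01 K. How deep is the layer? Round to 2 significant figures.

Heat input Q = F Δt = 230 × 3.42×10^6 s = 7.87×10^8 J/m².
Required areal heat capacity C = Q / ΔT = 7.80×10^8 J/(m²·K).
Depth D = C / (ρ c_p) = 7.80×10^8 / (1030 × 4120) = 184 m.

180 m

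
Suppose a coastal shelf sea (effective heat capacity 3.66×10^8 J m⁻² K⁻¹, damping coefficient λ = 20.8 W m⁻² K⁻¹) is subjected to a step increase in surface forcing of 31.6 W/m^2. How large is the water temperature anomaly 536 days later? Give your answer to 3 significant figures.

Areal heat capacity C = 3.66×10^8 J m⁻² K⁻¹ (given).
τ = C / λ = 3.66×10^8 / 20.8 = 1.76×10^7 s.
Equilibrium anomaly ΔT_eq = F / λ = 31.6 / 20.8 = 1.52 K.
t = 536 days = 4.63×10^7 s, so t/τ = 2.63.
ΔT(t) = ΔT_eq (1 − e^(−t/τ)) = 1.52 × (1 − e^−2.63) = 1.41 K.

1.41 K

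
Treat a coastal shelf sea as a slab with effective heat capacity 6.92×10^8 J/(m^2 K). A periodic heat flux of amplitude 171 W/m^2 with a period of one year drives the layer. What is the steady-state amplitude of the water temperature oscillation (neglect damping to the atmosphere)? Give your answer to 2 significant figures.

1.2 K

Areal heat capacity C = 6.92×10^8 J/(m^2 K) (given).
Angular frequency ω = 2π / T = 2π / 3.15×10^7 s = 1.99×10^-7 s⁻¹.
Cω = 6.92×10^8 × 1.99×10^-7 = 138 W/(m²·K).
Amplitude A = F₀ / (Cω) = 171 / 138 = 1.24 K.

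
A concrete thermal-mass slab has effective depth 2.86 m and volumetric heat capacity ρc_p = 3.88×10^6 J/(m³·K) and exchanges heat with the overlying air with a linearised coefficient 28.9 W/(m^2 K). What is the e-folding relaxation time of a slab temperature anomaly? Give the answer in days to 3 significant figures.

4.44 days

Areal heat capacity C = ρc_p × D = 3.88×10^6 × 2.86 = 1.11×10^7 J m⁻² K⁻¹.
Relaxation time τ = C / λ = 1.11×10^7 / 28.9 = 3.84×10^5 s.
In days: 3.84×10^5 s / (86400 s/day) = 4.44 days.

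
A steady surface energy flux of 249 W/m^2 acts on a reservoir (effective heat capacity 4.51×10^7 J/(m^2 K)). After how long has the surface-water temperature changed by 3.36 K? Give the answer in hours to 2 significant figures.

170 hours

Areal heat capacity C = 4.51×10^7 J/(m^2 K) (given).
Time required: Δt = C ΔT / F = 4.51×10^7 × 3.36 / 249 = 6.09×10^5 s.
In hours: 6.09×10^5 s / (3600 s/hour) = 169 hours.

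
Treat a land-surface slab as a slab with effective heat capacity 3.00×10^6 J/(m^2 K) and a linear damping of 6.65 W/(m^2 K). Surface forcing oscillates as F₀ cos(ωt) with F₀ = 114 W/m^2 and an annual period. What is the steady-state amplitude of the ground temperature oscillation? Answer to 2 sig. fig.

17 K

Areal heat capacity C = 3.00×10^6 J/(m^2 K) (given).
Angular frequency ω = 2π / T = 2π / 3.15×10^7 s = 1.99×10^-7 s⁻¹.
√((Cω)² + λ²) = √((0.598)² + 6.65²) = 6.68 W/(m²·K).
Amplitude A = F₀ / √((Cω)²+λ²) = 114 / 6.68 = 17.1 K.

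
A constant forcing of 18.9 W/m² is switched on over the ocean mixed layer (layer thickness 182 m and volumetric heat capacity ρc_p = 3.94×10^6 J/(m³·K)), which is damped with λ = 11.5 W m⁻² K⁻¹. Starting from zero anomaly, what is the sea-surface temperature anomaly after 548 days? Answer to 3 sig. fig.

0.874 K

Areal heat capacity C = ρc_p × D = 3.94×10^6 × 182 = 7.17×10^8 J/(m^2 K).
τ = C / λ = 7.17×10^8 / 11.5 = 6.24×10^7 s.
Equilibrium anomaly ΔT_eq = F / λ = 18.9 / 11.5 = 1.64 K.
t = 548 days = 4.73×10^7 s, so t/τ = 0.759.
ΔT(t) = ΔT_eq (1 − e^(−t/τ)) = 1.64 × (1 − e^−0.759) = 0.874 K.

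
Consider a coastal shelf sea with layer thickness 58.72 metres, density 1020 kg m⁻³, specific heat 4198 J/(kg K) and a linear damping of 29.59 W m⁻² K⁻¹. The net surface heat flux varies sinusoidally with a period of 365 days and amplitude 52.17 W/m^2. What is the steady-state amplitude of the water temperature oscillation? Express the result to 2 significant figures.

Areal heat capacity C = ρ c_p D = 1020 × 4198 × 58.72 = 2.51×10^8 J m⁻² K⁻¹.
Angular frequency ω = 2π / T = 2π / 3.15×10^7 s = 1.99×10^-7 s⁻¹.
√((Cω)² + λ²) = √((50.1)² + 29.59²) = 58.2 W/(m²·K).
Amplitude A = F₀ / √((Cω)²+λ²) = 52.17 / 58.2 = 0.897 K.

0.90 K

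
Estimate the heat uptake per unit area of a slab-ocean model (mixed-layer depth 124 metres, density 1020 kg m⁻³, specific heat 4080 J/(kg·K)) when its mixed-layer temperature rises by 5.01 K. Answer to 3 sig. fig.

Areal heat capacity C = ρ c_p D = 1020 × 4080 × 124 = 5.16×10^8 J/(m²·K).
ΔQ = C ΔT = 5.16×10^8 × 5.01 = 2.59×10^9 J/m².

2.59×10^9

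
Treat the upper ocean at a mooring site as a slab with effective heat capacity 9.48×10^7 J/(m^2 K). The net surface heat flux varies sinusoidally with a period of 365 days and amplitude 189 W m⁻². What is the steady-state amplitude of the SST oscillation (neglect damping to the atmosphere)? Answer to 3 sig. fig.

10.0 K

Areal heat capacity C = 9.48×10^7 J/(m^2 K) (given).
Angular frequency ω = 2π / T = 2π / 3.15×10^7 s = 1.99×10^-7 s⁻¹.
Cω = 9.48×10^7 × 1.99×10^-7 = 18.9 W/(m²·K).
Amplitude A = F₀ / (Cω) = 189 / 18.9 = 10.0 K.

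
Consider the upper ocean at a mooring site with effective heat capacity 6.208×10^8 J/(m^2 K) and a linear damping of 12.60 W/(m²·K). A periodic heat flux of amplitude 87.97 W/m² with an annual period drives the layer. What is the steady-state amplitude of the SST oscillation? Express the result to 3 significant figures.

0.708 K

Areal heat capacity C = 6.208×10^8 J/(m^2 K) (given).
Angular frequency ω = 2π / T = 2π / 3.15×10^7 s = 1.99×10^-7 s⁻¹.
√((Cω)² + λ²) = √((124)² + 12.60²) = 124 W/(m²·K).
Amplitude A = F₀ / √((Cω)²+λ²) = 87.97 / 124 = 0.708 K.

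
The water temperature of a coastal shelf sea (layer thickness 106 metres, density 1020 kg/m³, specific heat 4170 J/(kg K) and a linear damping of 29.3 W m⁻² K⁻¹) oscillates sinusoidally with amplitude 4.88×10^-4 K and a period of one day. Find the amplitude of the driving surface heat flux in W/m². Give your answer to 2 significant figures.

Areal heat capacity C = ρ c_p D = 1020 × 4170 × 106 = 4.51×10^8 J m⁻² K⁻¹.
ω = 2π / 86400 s = 7.27×10^-5 s⁻¹.
√((Cω)² + λ²) = √((32800)² + 29.3²) = 32800 W/(m²·K).
F₀ = A × √((Cω)²+λ²) = 4.88×10^-4 × 32800 = 16.0 W/m².

16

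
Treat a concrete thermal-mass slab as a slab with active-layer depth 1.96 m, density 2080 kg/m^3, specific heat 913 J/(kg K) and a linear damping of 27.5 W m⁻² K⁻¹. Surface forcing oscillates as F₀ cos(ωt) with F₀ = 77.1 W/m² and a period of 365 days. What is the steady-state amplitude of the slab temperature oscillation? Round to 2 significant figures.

Areal heat capacity C = ρ c_p D = 2080 × 913 × 1.96 = 3.72×10^6 J/(m^2 K).
Angular frequency ω = 2π / T = 2π / 3.15×10^7 s = 1.99×10^-7 s⁻¹.
√((Cω)² + λ²) = √((0.742)² + 27.5²) = 27.5 W/(m²·K).
Amplitude A = F₀ / √((Cω)²+λ²) = 77.1 / 27.5 = 2.80 K.

2.8 K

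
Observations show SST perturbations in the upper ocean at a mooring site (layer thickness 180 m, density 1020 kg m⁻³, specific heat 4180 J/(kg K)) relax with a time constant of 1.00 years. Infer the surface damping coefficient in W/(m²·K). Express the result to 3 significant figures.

Areal heat capacity C = ρ c_p D = 1020 × 4180 × 180 = 7.67×10^8 J/(m²·K).
τ = 1.00 years = 3.16×10^7 s.
λ = C / τ = 7.67×10^8 / 3.16×10^7 = 24.3 W/(m²·K).

24.3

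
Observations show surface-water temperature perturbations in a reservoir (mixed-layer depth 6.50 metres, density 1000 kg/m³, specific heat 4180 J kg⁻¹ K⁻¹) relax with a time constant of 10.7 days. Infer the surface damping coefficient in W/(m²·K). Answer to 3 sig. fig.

Areal heat capacity C = ρ c_p D = 1000 × 4180 × 6.50 = 2.72×10^7 J/(m²·K).
τ = 10.7 days = 9.24×10^5 s.
λ = C / τ = 2.72×10^7 / 9.24×10^5 = 29.4 W/(m²·K).

29.4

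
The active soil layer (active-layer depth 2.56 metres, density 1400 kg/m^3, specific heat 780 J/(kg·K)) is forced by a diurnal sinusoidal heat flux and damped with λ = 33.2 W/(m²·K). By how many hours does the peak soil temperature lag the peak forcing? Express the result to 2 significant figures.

Areal heat capacity C = ρ c_p D = 1400 × 780 × 2.56 = 2.80×10^6 J/(m^2 K).
ω = 2π / 86400 s = 7.27×10^-5 s⁻¹.
Phase lag φ = arctan(Cω/λ) = arctan(203/33.2) = 1.41 rad.
Time lag = φ / ω = 1.41 / 7.27×10^-5 = 19400 s = 5.38 hours.

5.4 hours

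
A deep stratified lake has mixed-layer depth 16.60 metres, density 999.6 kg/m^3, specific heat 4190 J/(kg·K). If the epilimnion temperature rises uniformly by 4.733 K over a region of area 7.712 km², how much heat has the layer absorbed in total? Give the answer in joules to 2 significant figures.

2.5×10^15 J

Areal heat capacity C = ρ c_p D = 999.6 × 4190 × 16.60 = 6.95×10^7 J/(m^2 K).
Heat per unit area: q = C ΔT = 6.95×10^7 × 4.733 = 3.29×10^8 J/m².
Total heat: Q = q × A = 3.29×10^8 × (7.712 × 10⁶ m²) = 2.54×10^15 J.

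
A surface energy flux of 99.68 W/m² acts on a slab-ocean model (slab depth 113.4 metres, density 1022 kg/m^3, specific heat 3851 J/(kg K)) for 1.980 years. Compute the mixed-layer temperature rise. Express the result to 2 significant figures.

Areal heat capacity C = ρ c_p D = 1022 × 3851 × 113.4 = 4.46×10^8 J/(m²·K).
Net heat input Q = F Δt = 99.68 × (1.980 years × 3.156×10^7 s/year) = 6.23×10^9 J/m².
ΔT = Q / C = 6.23×10^9 / 4.46×10^8 = 14.0 K.

14 K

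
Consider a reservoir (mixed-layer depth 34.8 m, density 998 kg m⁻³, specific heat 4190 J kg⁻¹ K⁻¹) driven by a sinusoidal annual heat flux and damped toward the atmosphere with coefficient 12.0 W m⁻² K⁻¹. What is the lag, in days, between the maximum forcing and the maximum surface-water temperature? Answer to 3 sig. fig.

Areal heat capacity C = ρ c_p D = 998 × 4190 × 34.8 = 1.46×10^8 J/(m^2 K).
ω = 2π / 3.15×10^7 s = 1.99×10^-7 s⁻¹.
Phase lag φ = arctan(Cω/λ) = arctan(29.0/12.0) = 1.18 rad.
Time lag = φ / ω = 1.18 / 1.99×10^-7 = 5.91×10^6 s = 68.5 days.

68.5 days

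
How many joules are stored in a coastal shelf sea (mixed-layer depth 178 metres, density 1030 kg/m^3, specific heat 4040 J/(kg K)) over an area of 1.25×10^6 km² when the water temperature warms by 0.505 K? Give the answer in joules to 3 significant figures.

Areal heat capacity C = ρ c_p D = 1030 × 4040 × 178 = 7.41×10^8 J m⁻² K⁻¹.
Heat per unit area: q = C ΔT = 7.41×10^8 × 0.505 = 3.74×10^8 J/m².
Total heat: Q = q × A = 3.74×10^8 × (1.25×10^6 × 10⁶ m²) = 4.68×10^20 J.

4.68×10^20 J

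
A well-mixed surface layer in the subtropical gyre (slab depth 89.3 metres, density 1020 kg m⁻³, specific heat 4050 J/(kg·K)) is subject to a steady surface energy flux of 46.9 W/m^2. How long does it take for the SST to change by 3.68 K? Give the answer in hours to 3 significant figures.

Areal heat capacity C = ρ c_p D = 1020 × 4050 × 89.3 = 3.69×10^8 J m⁻² K⁻¹.
Time required: Δt = C ΔT / F = 3.69×10^8 × 3.68 / 46.9 = 2.89×10^7 s.
In hours: 2.89×10^7 s / (3600 s/hour) = 8040 hours.

8040 hours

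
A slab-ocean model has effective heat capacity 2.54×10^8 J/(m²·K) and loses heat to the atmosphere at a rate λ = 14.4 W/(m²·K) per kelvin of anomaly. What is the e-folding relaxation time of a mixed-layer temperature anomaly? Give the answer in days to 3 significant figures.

Areal heat capacity C = 2.54×10^8 J/(m²·K) (given).
Relaxation time τ = C / λ = 2.54×10^8 / 14.4 = 1.76×10^7 s.
In days: 1.76×10^7 s / (86400 s/day) = 204 days.

204 days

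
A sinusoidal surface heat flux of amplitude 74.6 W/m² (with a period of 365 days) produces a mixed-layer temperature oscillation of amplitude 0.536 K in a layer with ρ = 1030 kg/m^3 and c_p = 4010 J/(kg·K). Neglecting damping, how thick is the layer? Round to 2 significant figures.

170 m

ω = 2π / 3.15×10^7 s = 1.99×10^-7 s⁻¹.
Required C = F₀ / (A ω) = 74.6 / (0.536 × 1.99×10^-7) = 6.99×10^8 J/(m²·K).
D = C / (ρ c_p) = 6.99×10^8 / (1030 × 4010) = 169 m.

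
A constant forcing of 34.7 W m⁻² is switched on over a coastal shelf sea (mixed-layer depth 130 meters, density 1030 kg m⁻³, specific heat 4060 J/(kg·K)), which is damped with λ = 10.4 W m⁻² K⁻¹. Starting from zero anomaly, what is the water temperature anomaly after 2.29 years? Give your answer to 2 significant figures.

2.5 K

Areal heat capacity C = ρ c_p D = 1030 × 4060 × 130 = 5.44×10^8 J m⁻² K⁻¹.
τ = C / λ = 5.44×10^8 / 10.4 = 5.23×10^7 s.
Equilibrium anomaly ΔT_eq = F / λ = 34.7 / 10.4 = 3.34 K.
t = 2.29 years = 7.23×10^7 s, so t/τ = 1.38.
ΔT(t) = ΔT_eq (1 − e^(−t/τ)) = 3.34 × (1 − e^−1.38) = 2.50 K.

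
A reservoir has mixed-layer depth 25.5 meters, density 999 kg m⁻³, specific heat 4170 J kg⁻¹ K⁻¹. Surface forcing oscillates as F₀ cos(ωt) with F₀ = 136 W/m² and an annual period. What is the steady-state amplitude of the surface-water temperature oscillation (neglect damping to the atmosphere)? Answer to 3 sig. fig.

Areal heat capacity C = ρ c_p D = 999 × 4170 × 25.5 = 1.06×10^8 J/(m²·K).
Angular frequency ω = 2π / T = 2π / 3.15×10^7 s = 1.99×10^-7 s⁻¹.
Cω = 1.06×10^8 × 1.99×10^-7 = 21.2 W/(m²·K).
Amplitude A = F₀ / (Cω) = 136 / 21.2 = 6.43 K.

6.43 K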